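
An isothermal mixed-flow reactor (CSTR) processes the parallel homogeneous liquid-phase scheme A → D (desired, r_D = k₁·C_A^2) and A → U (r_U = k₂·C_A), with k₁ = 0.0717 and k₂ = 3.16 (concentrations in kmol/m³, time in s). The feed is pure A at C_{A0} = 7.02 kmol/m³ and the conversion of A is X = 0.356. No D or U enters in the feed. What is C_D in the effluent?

Exit C_A = C_{A0}(1−X) = 7.02×0.644 = 4.521 kmol/m³.
A CSTR operates uniformly at the exit composition, giving r_D = 1.465 and r_U = 14.29 (each k·C_A^n at C_A = 4.521).
Fraction of consumed A going to D: r_D/(r_D+r_U) = 0.09303.
C_D = 0.09303·C_{A0}·X = 0.09303×7.02×0.356 = 0.233 kmol/m³.

0.233 kmol/m³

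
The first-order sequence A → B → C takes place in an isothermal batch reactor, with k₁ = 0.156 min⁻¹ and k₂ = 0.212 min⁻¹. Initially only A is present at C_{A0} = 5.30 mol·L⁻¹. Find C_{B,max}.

For a first-order series the maximum intermediate yield is C_{B,max}/C_{A0} = (k₁/k₂)^[k₂/(k₂−k₁)].
= (0.156/0.212)^(0.212/(0.212−0.156)) = (0.7358)^(3.786) = 0.3131.
C_{B,max} = 0.3131×5.30 = 1.66 mol·L⁻¹.

1.66 mol·L⁻¹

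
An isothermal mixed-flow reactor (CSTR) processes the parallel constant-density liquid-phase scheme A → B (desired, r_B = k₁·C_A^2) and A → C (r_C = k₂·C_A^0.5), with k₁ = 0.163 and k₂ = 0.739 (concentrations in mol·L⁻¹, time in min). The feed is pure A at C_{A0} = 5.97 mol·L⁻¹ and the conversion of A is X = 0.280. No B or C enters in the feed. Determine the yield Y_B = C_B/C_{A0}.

0.186

Exit C_A = C_{A0}(1−X) = 5.97×0.720 = 4.298 mol·L⁻¹.
In a CSTR the entire volume is at exit conditions, so r_B = 0.163×4.298^2 = 3.012 and r_C = 0.739×4.298^0.5 = 1.532.
Fraction of consumed A going to B: r_B/(r_B+r_C) = 0.6628.
C_B = 0.6628·C_{A0}·X = 0.6628×5.97×0.280 = 1.11 mol·L⁻¹; Y_B = C_B/C_{A0} = 0.186.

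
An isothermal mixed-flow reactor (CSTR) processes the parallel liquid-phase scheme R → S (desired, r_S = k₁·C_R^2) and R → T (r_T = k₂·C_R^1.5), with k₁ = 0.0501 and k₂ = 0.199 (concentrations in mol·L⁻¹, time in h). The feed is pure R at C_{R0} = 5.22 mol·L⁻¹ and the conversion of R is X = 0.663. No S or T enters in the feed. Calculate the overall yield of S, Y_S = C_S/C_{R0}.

Exit C_R = C_{R0}(1−X) = 5.22×0.337 = 1.759 mol·L⁻¹.
Rates in a CSTR are evaluated at the outlet concentration: r_S = 0.0501×1.759^2 = 0.1550, r_T = 0.199×1.759^1.5 = 0.4643.
Fraction of consumed R going to S: r_S/(r_S+r_T) = 0.2503.
C_S = 0.2503·C_{R0}·X = 0.2503×5.22×0.663 = 0.866 mol·L⁻¹; Y_S = C_S/C_{R0} = 0.166.

0.166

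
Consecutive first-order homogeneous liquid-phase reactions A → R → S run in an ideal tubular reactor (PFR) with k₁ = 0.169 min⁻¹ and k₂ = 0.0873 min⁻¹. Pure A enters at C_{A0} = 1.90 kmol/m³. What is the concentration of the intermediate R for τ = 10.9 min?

Solving the coupled first-order balances gives C_R(τ) = [k₁/(k₂−k₁)]·C_{A0}·(e^(−k₁τ) − e^(−k₂τ)).
e^(−k₁τ) = e^(−0.169×10.9) = e^(−1.842) = 0.1585; e^(−k₂τ) = e^(−0.9516) = 0.3861.
C_R = 0.169×1.90/(0.0873−0.169) × (0.1585−0.3861) = (-3.930)×(-0.2277) = 0.8947 kmol/m³.

0.895 kmol/m³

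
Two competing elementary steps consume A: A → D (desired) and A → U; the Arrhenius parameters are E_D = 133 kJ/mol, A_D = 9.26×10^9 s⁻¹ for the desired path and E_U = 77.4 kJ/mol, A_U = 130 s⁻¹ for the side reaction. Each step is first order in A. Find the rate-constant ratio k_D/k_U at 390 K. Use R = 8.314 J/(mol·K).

k_D/k_U = (A_D/A_U)·exp[−(E_D−E_U)/(RT)] = (A_D/A_U)·exp[(E_U−E_D)/(RT)].
(E_U−E_D)/(RT) = (77.4−133)×10³/(8.314×390) = -55600/3242 = -17.15.
k_D/k_U = (9.26×10^9/130)·exp(-17.15) = 7.123×10^7 × 3.572×10^-8 = 2.54.
Since E_D > E_U, raising the temperature improves selectivity toward D.

2.54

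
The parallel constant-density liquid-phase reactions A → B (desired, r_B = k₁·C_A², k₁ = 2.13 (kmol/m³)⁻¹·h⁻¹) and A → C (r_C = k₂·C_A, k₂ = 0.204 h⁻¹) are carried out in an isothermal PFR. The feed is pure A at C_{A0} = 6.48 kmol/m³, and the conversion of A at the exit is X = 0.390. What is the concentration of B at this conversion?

2.48 kmol/m³

C_A = C_{A0}(1−X) = 3.953 kmol/m³.
Along a PFR/batch, dC_C/dC_A = −r_C/(r_B+r_C) = −k₂/(k₂+k₁·C_A).
Integrating from C_{A0} to C_A: C_C = (0.204/2.13)·ln[(0.204+2.13·6.48)/(0.204+2.13·3.95)] = 0.09577·ln(14.01/8.623) = 0.04645 kmol/m³.
Then C_B = (C_{A0}−C_A) − C_C = 2.527 − 0.04645 = 2.481 kmol/m³.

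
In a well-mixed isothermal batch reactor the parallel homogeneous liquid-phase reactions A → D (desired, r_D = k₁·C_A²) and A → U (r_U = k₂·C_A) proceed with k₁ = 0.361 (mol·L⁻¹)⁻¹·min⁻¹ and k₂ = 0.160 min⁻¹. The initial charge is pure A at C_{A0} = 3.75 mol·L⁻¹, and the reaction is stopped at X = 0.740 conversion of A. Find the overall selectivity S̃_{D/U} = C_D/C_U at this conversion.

4.78

C_A = C_{A0}(1−X) = 0.9750 mol·L⁻¹.
Along a PFR/batch, dC_U/dC_A = −r_U/(r_D+r_U) = −k₂/(k₂+k₁·C_A).
Integrating from C_{A0} to C_A: C_U = (0.160/0.361)·ln[(0.160+0.361·3.75)/(0.160+0.361·0.975)] = 0.4432·ln(1.514/0.5120) = 0.4805 mol·L⁻¹.
Then C_D = (C_{A0}−C_A) − C_U = 2.775 − 0.4805 = 2.295 mol·L⁻¹.
S̃_{D/U} = C_D/C_U = 2.295/0.4805 = 4.78.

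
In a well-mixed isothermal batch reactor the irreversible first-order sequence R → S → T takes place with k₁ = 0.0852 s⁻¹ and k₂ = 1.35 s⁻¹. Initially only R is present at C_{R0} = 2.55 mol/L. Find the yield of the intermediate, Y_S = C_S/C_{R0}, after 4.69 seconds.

The intermediate concentration in a first-order A→B→C sequence is C_S = k₁C_{R0}(e^(−k₁t) − e^(−k₂t))/(k₂−k₁).
e^(−k₁t) = e^(−0.0852×4.69) = e^(−0.3996) = 0.6706; e^(−k₂t) = e^(−6.332) = 0.001779.
C_S = 0.0852×2.55/(1.35−0.0852) × (0.6706−0.001779) = 0.1718×0.6688 = 0.1149 mol/L.
Y_S = C_S/C_{R0} = 0.1149/2.55 = 0.0451.

0.0451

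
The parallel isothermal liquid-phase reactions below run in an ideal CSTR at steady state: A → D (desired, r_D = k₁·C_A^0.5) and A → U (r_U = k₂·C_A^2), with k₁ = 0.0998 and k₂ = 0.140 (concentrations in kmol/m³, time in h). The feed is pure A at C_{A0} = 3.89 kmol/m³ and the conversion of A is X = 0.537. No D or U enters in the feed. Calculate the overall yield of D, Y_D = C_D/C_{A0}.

Exit C_A = C_{A0}(1−X) = 3.89×0.463 = 1.801 kmol/m³.
In a CSTR the entire volume is at exit conditions, so r_D = 0.0998×1.801^0.5 = 0.1339 and r_U = 0.140×1.801^2 = 0.4541.
Fraction of consumed A going to D: r_D/(r_D+r_U) = 0.2278.
C_D = 0.2278·C_{A0}·X = 0.2278×3.89×0.537 = 0.476 kmol/m³; Y_D = C_D/C_{A0} = 0.122.

0.122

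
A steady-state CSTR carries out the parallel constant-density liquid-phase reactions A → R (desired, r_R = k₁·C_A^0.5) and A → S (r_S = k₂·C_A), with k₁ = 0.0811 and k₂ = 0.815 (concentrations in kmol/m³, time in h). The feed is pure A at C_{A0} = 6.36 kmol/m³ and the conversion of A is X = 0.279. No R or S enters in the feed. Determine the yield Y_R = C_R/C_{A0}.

0.0124

Exit C_A = C_{A0}(1−X) = 6.36×0.721 = 4.586 kmol/m³.
In a CSTR the entire volume is at exit conditions, so r_R = 0.0811×4.586^0.5 = 0.1737 and r_S = 0.815×4.586 = 3.737.
Fraction of consumed A going to R: r_R/(r_R+r_S) = 0.04441.
C_R = 0.04441·C_{A0}·X = 0.04441×6.36×0.279 = 0.0788 kmol/m³; Y_R = C_R/C_{A0} = 0.0124.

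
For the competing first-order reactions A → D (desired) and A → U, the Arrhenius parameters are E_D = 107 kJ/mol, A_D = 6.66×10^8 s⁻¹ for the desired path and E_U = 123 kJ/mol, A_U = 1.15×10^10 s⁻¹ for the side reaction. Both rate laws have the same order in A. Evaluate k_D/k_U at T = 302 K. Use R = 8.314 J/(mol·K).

With equal orders, S_{D/U} = k_D/k_U = (A_D/A_U)·exp[(E_U−E_D)/(RT)].
(E_U−E_D)/(RT) = (123−107)×10³/(8.314×302) = 16000/2511 = 6.372.
k_D/k_U = (6.66×10^8/1.15×10^10)·exp(6.372) = 0.05791 × 585.5 = 33.9.
Since E_D < E_U, lowering the temperature improves selectivity toward D.

33.9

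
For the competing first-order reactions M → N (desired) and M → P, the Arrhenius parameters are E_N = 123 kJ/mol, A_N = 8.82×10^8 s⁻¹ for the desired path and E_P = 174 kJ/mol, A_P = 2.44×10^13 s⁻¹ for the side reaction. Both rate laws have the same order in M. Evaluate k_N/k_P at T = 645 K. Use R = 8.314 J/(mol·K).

Since both paths have the same order in M, the concentration cancels and S_{N/P} = k_N/k_P = (A_N/A_P)·exp[(E_P−E_N)/(RT)].
(E_P−E_N)/(RT) = (174−123)×10³/(8.314×645) = 51000/5363 = 9.510.
k_N/k_P = (8.82×10^8/2.44×10^13)·exp(9.510) = 3.615×10^-5 × 13500 = 0.488.
Since E_N < E_P, lowering the temperature improves selectivity toward N.

0.488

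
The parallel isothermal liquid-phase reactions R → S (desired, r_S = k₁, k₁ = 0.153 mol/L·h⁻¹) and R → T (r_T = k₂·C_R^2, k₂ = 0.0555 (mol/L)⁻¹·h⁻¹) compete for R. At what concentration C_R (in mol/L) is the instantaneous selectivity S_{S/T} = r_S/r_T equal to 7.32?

0.614 mol/L

S_{S/T} = (k₁/k₂)·C_R^-2 ⇒ C_R = (S·k₂/k₁)^(-0.5).
= (7.32×0.0555/0.153)^(-0.5) = (2.655)^(-0.5) = 0.614 mol/L.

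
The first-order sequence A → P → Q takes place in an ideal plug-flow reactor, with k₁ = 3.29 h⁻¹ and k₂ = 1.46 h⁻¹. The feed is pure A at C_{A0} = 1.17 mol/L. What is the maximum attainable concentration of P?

0.612 mol/L

For a first-order series the maximum intermediate yield is C_{P,max}/C_{A0} = (k₁/k₂)^[k₂/(k₂−k₁)].
= (3.29/1.46)^(1.46/(1.46−3.29)) = (2.253)^(-0.7978) = 0.5230.
C_{P,max} = 0.5230×1.17 = 0.612 mol/L.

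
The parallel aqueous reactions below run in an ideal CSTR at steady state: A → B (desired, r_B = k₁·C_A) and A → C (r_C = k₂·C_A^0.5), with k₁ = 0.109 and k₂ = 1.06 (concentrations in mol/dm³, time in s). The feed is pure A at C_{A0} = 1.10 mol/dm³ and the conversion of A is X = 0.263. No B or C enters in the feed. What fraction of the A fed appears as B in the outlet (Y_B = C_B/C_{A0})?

0.0223

Exit C_A = C_{A0}(1−X) = 1.10×0.737 = 0.8107 mol/dm³.
A CSTR operates uniformly at the exit composition, giving r_B = 0.08837 and r_C = 0.9544 (each k·C_A^n at C_A = 0.8107).
Fraction of consumed A going to B: r_B/(r_B+r_C) = 0.08474.
C_B = 0.08474·C_{A0}·X = 0.08474×1.10×0.263 = 0.0245 mol/dm³; Y_B = C_B/C_{A0} = 0.0223.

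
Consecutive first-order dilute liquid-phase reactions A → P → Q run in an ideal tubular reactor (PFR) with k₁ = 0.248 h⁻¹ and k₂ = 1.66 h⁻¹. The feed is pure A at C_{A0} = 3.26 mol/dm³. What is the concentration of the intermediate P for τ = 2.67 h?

The intermediate concentration in a first-order A→B→C sequence is C_P = k₁C_{A0}(e^(−k₁τ) − e^(−k₂τ))/(k₂−k₁).
e^(−k₁τ) = e^(−0.248×2.67) = e^(−0.6622) = 0.5157; e^(−k₂τ) = e^(−4.432) = 0.01189.
C_P = 0.248×3.26/(1.66−0.248) × (0.5157−0.01189) = 0.5726×0.5038 = 0.2885 mol/dm³.

0.288 mol/dm³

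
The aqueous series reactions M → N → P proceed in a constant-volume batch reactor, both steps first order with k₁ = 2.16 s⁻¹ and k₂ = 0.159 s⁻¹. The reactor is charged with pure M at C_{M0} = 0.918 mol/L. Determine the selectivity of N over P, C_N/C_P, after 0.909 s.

10.2

The intermediate concentration in a first-order A→B→C sequence is C_N = k₁C_{M0}(e^(−k₁t) − e^(−k₂t))/(k₂−k₁).
e^(−k₁t) = e^(−2.16×0.909) = e^(−1.963) = 0.1404; e^(−k₂t) = e^(−0.1445) = 0.8654.
C_N = 2.16×0.918/(0.159−2.16) × (0.1404−0.8654) = (-0.9909)×(-0.7251) = 0.7185 mol/L.
C_M = C_{M0}e^(−k₁t) = 0.1289 mol/L, so C_P = C_{M0}−C_M−C_N = 0.07065 mol/L; C_N/C_P = 10.2.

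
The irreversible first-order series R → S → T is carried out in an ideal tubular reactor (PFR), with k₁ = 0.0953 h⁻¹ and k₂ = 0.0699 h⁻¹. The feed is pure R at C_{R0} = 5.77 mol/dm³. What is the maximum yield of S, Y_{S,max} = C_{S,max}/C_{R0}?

At the optimum, C_{S,max}/C_{R0} = (k₁/k₂)^[k₂/(k₂−k₁)].
= (0.0953/0.0699)^(0.0699/(0.0699−0.0953)) = (1.363)^(-2.752) = 0.4261.

0.426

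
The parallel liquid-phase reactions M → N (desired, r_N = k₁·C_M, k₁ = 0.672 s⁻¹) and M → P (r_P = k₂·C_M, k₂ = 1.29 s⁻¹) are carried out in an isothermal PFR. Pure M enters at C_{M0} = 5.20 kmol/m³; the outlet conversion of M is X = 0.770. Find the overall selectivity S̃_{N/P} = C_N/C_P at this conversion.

0.521

C_M = C_{M0}(1−X) = 1.196 kmol/m³.
Both paths are first order in M, so the instantaneous fraction to N is constant: dC_N/d(−C_M) = k₁/(k₁+k₂) = 0.3425.
C_N = 0.3425·(C_{M0}−C_M) = 0.3425×4.004 = 1.37 kmol/m³.
C_P = (C_{M0}−C_M)−C_N = 2.633 kmol/m³; S̃_{N/P} = 1.371/2.633 = 0.521.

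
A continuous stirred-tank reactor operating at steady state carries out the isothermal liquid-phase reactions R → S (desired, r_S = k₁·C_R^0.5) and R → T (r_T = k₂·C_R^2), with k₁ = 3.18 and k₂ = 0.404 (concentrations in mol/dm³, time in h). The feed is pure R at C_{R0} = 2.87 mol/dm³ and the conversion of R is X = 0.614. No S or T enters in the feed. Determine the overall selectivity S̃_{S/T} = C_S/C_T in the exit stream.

Exit C_R = C_{R0}(1−X) = 2.87×0.386 = 1.108 mol/dm³.
A CSTR operates uniformly at the exit composition, giving r_S = 3.347 and r_T = 0.4958 (each k·C_R^n at C_R = 1.108).
Overall selectivity = C_S/C_T = r_Sτ/(r_Tτ) = r_S/r_T = 6.75.

6.75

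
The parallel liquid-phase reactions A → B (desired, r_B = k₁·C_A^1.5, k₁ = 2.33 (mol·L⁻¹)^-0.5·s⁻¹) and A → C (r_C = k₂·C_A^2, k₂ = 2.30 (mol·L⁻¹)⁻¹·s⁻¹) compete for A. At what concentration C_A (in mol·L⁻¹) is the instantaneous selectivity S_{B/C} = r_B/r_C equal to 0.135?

S_{B/C} = (k₁/k₂)·C_A^-0.5 ⇒ C_A = (S·k₂/k₁)^(-2).
= (0.135×2.30/2.33)^(-2) = (0.1333)^(-2) = 56.3 mol·L⁻¹.

56.3 mol·L⁻¹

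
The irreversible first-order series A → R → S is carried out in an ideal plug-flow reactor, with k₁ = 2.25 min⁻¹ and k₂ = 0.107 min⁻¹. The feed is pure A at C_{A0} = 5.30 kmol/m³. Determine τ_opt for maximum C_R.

The intermediate peaks when r₁ = r₂, i.e. k₁e^(−k₁τ) = k₂e^(−k₂τ), giving τ_opt = ln(k₂/k₁)/(k₂−k₁).
= ln(0.107/2.25)/(0.107−2.25) = ln(0.04756)/-2.143 = -3.046/-2.143 = 1.42 min.

1.42 min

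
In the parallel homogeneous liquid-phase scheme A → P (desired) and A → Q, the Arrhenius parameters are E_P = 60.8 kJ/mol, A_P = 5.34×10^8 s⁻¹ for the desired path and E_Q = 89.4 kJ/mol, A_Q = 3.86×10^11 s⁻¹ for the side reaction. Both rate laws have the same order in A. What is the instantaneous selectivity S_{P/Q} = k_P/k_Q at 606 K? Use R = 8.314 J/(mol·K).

With equal orders, S_{P/Q} = k_P/k_Q = (A_P/A_Q)·exp[(E_Q−E_P)/(RT)].
(E_Q−E_P)/(RT) = (89.4−60.8)×10³/(8.314×606) = 28600/5038 = 5.677.
k_P/k_Q = (5.34×10^8/3.86×10^11)·exp(5.677) = 0.001383 × 291.9 = 0.404.

0.404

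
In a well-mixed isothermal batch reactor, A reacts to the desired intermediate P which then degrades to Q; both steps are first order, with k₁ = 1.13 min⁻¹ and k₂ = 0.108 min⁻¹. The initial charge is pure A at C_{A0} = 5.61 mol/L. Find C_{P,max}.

4.38 mol/L

Evaluating C_P at t_opt = ln(k₂/k₁)/(k₂−k₁) gives C_{P,max}/C_{A0} = (k₁/k₂)^[k₂/(k₂−k₁)].
= (1.13/0.108)^(0.108/(0.108−1.13)) = (10.46)^(-0.1057) = 0.7803.
C_{P,max} = 0.7803×5.61 = 4.38 mol/L.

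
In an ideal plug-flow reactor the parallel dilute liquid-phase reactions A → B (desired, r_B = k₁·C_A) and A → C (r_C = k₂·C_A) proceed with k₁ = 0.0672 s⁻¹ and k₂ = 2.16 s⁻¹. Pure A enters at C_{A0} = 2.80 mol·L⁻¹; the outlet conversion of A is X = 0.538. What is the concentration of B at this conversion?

C_A = C_{A0}(1−X) = 1.294 mol·L⁻¹.
Both paths are first order in A, so the instantaneous fraction to B is constant: dC_B/d(−C_A) = k₁/(k₁+k₂) = 0.03017.
C_B = 0.03017·(C_{A0}−C_A) = 0.03017×1.506 = 0.0455 mol·L⁻¹.

0.0455 mol·L⁻¹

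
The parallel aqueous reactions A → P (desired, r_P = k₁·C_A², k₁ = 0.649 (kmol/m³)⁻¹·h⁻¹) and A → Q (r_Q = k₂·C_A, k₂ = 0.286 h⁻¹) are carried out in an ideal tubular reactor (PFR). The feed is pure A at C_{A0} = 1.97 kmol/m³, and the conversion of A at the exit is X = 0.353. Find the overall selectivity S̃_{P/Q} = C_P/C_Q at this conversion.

C_A = C_{A0}(1−X) = 1.275 kmol/m³.
Along a PFR/batch, dC_Q/dC_A = −r_Q/(r_P+r_Q) = −k₂/(k₂+k₁·C_A).
Integrating from C_{A0} to C_A: C_Q = (0.286/0.649)·ln[(0.286+0.649·1.97)/(0.286+0.649·1.27)] = 0.4407·ln(1.565/1.113) = 0.1500 kmol/m³.
Then C_P = (C_{A0}−C_A) − C_Q = 0.6954 − 0.1500 = 0.5454 kmol/m³.
S̃_{P/Q} = C_P/C_Q = 0.5454/0.1500 = 3.64.

3.64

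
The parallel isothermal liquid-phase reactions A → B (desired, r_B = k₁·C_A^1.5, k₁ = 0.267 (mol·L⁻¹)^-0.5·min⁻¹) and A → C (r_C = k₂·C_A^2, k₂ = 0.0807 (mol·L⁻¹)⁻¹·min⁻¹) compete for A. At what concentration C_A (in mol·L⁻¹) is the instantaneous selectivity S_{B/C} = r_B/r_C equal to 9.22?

S_{B/C} = (k₁/k₂)·C_A^-0.5 ⇒ C_A = (S·k₂/k₁)^(-2).
= (9.22×0.0807/0.267)^(-2) = (2.787)^(-2) = 0.129 mol·L⁻¹.

0.129 mol·L⁻¹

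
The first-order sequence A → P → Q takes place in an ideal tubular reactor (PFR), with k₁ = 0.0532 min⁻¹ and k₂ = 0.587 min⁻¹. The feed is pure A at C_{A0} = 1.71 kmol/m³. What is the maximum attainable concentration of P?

0.122 kmol/m³

At the optimum, C_{P,max}/C_{A0} = (k₁/k₂)^[k₂/(k₂−k₁)].
= (0.0532/0.587)^(0.587/(0.587−0.0532)) = (0.09063)^(1.100) = 0.07134.
C_{P,max} = 0.07134×1.71 = 0.122 kmol/m³.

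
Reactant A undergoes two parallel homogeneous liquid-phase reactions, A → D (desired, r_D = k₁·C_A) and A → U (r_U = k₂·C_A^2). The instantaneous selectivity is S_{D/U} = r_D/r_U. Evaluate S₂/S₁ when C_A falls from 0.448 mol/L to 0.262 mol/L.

S_{D/U} = (k₁/k₂)·C_A⁻¹, so S₂/S₁ = (C_{A,2}/C_{A,1})⁻¹.
= 0.448/0.262 = 1.71.
Selectivity toward D rises as C_A falls — low-concentration operation is favoured.

1.71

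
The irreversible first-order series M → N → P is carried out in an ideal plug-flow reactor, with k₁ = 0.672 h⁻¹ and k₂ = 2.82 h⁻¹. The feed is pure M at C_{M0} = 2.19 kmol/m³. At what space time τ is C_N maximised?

Setting dC_N/dτ = 0 gives τ_opt = ln(k₂/k₁)/(k₂−k₁).
= ln(2.82/0.672)/(2.82−0.672) = ln(4.196)/2.148 = 1.434/2.148 = 0.668 h.

0.668 h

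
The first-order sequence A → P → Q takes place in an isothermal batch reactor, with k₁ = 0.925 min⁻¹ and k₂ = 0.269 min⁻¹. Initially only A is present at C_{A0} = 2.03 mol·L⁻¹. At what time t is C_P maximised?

The intermediate peaks when r₁ = r₂, i.e. k₁e^(−k₁t) = k₂e^(−k₂t), giving t_opt = ln(k₂/k₁)/(k₂−k₁).
= ln(0.269/0.925)/(0.269−0.925) = ln(0.2908)/-0.6560 = -1.235/-0.6560 = 1.88 min.

1.88 min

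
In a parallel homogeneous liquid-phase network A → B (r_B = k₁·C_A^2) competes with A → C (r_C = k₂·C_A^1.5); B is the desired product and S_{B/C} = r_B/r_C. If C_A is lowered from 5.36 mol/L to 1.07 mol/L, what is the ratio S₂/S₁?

0.447

S_{B/C} = (k₁/k₂)·C_A^0.5, so S₂/S₁ = (C_{A,2}/C_{A,1})^0.5.
= (1.07/5.36)^0.5 = (0.1996)^0.5 = 0.447.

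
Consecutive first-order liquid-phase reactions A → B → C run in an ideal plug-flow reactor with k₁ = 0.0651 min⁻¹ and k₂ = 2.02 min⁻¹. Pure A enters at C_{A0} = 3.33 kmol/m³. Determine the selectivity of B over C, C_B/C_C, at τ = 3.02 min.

For first-order series with pure A initially, C_B(τ) = k₁C_{A0}/(k₂−k₁)·(e^(−k₁τ) − e^(−k₂τ)).
e^(−k₁τ) = e^(−0.0651×3.02) = e^(−0.1966) = 0.8215; e^(−k₂τ) = e^(−6.100) = 0.002242.
C_B = 0.0651×3.33/(2.02−0.0651) × (0.8215−0.002242) = 0.1109×0.8193 = 0.09085 kmol/m³.
C_A = C_{A0}e^(−k₁τ) = 2.736 kmol/m³, so C_C = C_{A0}−C_A−C_B = 0.5035 kmol/m³; C_B/C_C = 0.180.

0.180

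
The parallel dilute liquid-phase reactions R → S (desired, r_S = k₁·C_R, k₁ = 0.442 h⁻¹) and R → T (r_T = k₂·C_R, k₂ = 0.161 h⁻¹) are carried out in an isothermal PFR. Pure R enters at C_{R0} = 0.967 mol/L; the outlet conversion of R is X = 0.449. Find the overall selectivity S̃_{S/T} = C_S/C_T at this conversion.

2.75

C_R = C_{R0}(1−X) = 0.5328 mol/L.
Both paths are first order in R, so the instantaneous fraction to S is constant: dC_S/d(−C_R) = k₁/(k₁+k₂) = 0.7330.
C_S = 0.7330·(C_{R0}−C_R) = 0.7330×0.4342 = 0.318 mol/L.
C_T = (C_{R0}−C_R)−C_S = 0.1159 mol/L; S̃_{S/T} = 0.3183/0.1159 = 2.75.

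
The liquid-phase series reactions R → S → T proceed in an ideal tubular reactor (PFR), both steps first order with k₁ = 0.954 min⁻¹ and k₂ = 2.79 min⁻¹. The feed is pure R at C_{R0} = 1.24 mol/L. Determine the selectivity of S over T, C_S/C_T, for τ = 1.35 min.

0.222

The intermediate concentration in a first-order A→B→C sequence is C_S = k₁C_{R0}(e^(−k₁τ) − e^(−k₂τ))/(k₂−k₁).
e^(−k₁τ) = e^(−0.954×1.35) = e^(−1.288) = 0.2758; e^(−k₂τ) = e^(−3.767) = 0.02313.
C_S = 0.954×1.24/(2.79−0.954) × (0.2758−0.02313) = 0.6443×0.2527 = 0.1628 mol/L.
C_R = C_{R0}e^(−k₁τ) = 0.3421 mol/L, so C_T = C_{R0}−C_R−C_S = 0.7351 mol/L; C_S/C_T = 0.222.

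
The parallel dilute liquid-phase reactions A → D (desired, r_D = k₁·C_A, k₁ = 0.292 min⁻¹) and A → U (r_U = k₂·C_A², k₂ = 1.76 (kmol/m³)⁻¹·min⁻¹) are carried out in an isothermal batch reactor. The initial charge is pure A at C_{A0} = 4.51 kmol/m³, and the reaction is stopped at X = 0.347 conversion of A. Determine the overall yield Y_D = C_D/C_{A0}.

0.0150

C_A = C_{A0}(1−X) = 2.945 kmol/m³.
Along a PFR/batch, dC_D/dC_A = −r_D/(r_D+r_U) = −k₁/(k₁+k₂·C_A).
Integrating from C_{A0} to C_A: C_D = (0.292/1.76)·ln[(0.292+1.76·4.51)/(0.292+1.76·2.95)] = 0.1659·ln(8.230/5.475) = 0.06761 kmol/m³.
Y_D = C_D/C_{A0} = 0.06761/4.51 = 0.0150.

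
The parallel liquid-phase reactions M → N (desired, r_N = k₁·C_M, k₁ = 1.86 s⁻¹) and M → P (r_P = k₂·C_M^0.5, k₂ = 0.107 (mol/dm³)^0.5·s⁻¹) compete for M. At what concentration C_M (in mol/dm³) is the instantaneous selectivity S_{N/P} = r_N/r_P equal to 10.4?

S_{N/P} = (k₁/k₂)·C_M^0.5 ⇒ C_M = (S·k₂/k₁)^(2).
= (10.4×0.107/1.86)^(2) = (0.5983)^(2) = 0.358 mol/dm³.

0.358 mol/dm³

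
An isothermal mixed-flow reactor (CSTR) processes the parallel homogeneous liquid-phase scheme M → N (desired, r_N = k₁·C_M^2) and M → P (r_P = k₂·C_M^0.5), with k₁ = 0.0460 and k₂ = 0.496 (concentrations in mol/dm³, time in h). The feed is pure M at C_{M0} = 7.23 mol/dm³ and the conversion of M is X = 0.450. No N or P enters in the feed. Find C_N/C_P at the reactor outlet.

Exit C_M = C_{M0}(1−X) = 7.23×0.550 = 3.977 mol/dm³.
In a CSTR the entire volume is at exit conditions, so r_N = 0.0460×3.977^2 = 0.7274 and r_P = 0.496×3.977^0.5 = 0.9891.
Overall selectivity = C_N/C_P = r_Nτ/(r_Pτ) = r_N/r_P = 0.735.

0.735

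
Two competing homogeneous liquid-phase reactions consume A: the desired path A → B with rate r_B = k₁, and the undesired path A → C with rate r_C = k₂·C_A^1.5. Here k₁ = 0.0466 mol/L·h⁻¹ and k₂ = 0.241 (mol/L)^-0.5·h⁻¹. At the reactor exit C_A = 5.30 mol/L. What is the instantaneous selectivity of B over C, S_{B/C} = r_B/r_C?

0.0158

S_{B/C} = r_B/r_C = (k₁)/(k₂·C_A^1.5) = (k₁/k₂)·C_A^-1.5.
= (0.0466) / (0.241×5.300^1.5) = 0.04660/2.941 = 0.0158.
The undesired path is higher order in A, so low C_A (CSTR or dilute feed) favours B.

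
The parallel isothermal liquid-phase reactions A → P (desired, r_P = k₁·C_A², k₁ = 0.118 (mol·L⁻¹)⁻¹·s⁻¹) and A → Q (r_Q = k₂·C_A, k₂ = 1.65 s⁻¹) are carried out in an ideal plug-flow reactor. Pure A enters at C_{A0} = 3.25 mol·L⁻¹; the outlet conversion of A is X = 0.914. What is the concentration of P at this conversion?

C_A = C_{A0}(1−X) = 0.2795 mol·L⁻¹.
Along a PFR/batch, dC_Q/dC_A = −r_Q/(r_P+r_Q) = −k₂/(k₂+k₁·C_A).
Integrating from C_{A0} to C_A: C_Q = (1.65/0.118)·ln[(1.65+0.118·3.25)/(1.65+0.118·0.279)] = 13.98·ln(2.034/1.683) = 2.645 mol·L⁻¹.
Then C_P = (C_{A0}−C_A) − C_Q = 2.971 − 2.645 = 0.3250 mol·L⁻¹.

0.325 mol·L⁻¹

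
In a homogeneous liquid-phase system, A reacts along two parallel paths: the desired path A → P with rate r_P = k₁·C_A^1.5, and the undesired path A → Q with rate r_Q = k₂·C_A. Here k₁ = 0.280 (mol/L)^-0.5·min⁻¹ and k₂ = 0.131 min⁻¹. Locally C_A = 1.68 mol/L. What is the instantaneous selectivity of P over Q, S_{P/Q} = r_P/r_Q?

S_{P/Q} = r_P/r_Q = (k₁·C_A^1.5)/(k₂·C_A) = (k₁/k₂)·C_A^0.5.
= (0.280×1.680^1.5) / (0.131×1.680) = 0.6097/0.2201 = 2.77.
Since the desired path is higher order in A, keeping C_A high (PFR or concentrated feed) favours P.

2.77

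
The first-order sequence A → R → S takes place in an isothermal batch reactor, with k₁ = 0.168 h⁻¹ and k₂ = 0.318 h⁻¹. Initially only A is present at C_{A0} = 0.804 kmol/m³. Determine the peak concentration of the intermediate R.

0.208 kmol/m³

At the optimum, C_{R,max}/C_{A0} = (k₁/k₂)^[k₂/(k₂−k₁)].
= (0.168/0.318)^(0.318/(0.318−0.168)) = (0.5283)^(2.120) = 0.2585.
C_{R,max} = 0.2585×0.804 = 0.208 kmol/m³.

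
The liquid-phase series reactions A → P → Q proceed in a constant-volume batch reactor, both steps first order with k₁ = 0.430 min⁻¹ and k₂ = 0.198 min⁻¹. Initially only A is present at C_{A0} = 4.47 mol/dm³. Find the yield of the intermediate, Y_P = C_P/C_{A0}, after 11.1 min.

The intermediate concentration in a first-order A→B→C sequence is C_P = k₁C_{A0}(e^(−k₁t) − e^(−k₂t))/(k₂−k₁).
e^(−k₁t) = e^(−0.430×11.1) = e^(−4.773) = 0.008455; e^(−k₂t) = e^(−2.198) = 0.1110.
C_P = 0.430×4.47/(0.198−0.430) × (0.008455−0.1110) = (-8.285)×(-0.1026) = 0.8500 mol/dm³.
Y_P = C_P/C_{A0} = 0.8500/4.47 = 0.190.

0.190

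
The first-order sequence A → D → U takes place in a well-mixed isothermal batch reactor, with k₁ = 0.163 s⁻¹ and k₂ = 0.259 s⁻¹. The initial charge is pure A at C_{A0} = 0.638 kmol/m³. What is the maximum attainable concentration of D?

0.183 kmol/m³

Evaluating C_D at t_opt = ln(k₂/k₁)/(k₂−k₁) gives C_{D,max}/C_{A0} = (k₁/k₂)^[k₂/(k₂−k₁)].
= (0.163/0.259)^(0.259/(0.259−0.163)) = (0.6293)^(2.698) = 0.2867.
C_{D,max} = 0.2867×0.638 = 0.183 kmol/m³.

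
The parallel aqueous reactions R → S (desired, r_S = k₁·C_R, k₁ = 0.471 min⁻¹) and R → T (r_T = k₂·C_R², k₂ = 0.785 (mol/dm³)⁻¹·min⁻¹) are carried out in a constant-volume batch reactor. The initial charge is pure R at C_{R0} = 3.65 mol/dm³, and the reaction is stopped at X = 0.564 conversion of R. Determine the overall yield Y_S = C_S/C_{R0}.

C_R = C_{R0}(1−X) = 1.591 mol/dm³.
Along a PFR/batch, dC_S/dC_R = −r_S/(r_S+r_T) = −k₁/(k₁+k₂·C_R).
Integrating from C_{R0} to C_R: C_S = (0.471/0.785)·ln[(0.471+0.785·3.65)/(0.471+0.785·1.59)] = 0.6000·ln(3.336/1.720) = 0.3974 mol/dm³.
Y_S = C_S/C_{R0} = 0.3974/3.65 = 0.109.

0.109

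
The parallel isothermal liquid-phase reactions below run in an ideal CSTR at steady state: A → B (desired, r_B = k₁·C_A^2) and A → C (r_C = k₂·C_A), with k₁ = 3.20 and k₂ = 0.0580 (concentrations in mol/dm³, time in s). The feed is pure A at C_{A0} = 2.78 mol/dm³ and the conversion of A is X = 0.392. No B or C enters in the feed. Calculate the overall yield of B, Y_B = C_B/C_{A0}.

0.388

Exit C_A = C_{A0}(1−X) = 2.78×0.608 = 1.690 mol/dm³.
In a CSTR the entire volume is at exit conditions, so r_B = 3.20×1.690^2 = 9.142 and r_C = 0.0580×1.690 = 0.09803.
Fraction of consumed A going to B: r_B/(r_B+r_C) = 0.9894.
C_B = 0.9894·C_{A0}·X = 0.9894×2.78×0.392 = 1.08 mol/dm³; Y_B = C_B/C_{A0} = 0.388.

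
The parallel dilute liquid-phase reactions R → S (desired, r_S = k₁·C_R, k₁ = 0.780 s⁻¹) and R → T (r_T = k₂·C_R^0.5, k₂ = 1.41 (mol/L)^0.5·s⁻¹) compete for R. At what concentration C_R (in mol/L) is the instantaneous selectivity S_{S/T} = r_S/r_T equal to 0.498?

0.810 mol/L

S_{S/T} = (k₁/k₂)·C_R^0.5 ⇒ C_R = (S·k₂/k₁)^(2).
= (0.498×1.41/0.780)^(2) = (0.9002)^(2) = 0.810 mol/L.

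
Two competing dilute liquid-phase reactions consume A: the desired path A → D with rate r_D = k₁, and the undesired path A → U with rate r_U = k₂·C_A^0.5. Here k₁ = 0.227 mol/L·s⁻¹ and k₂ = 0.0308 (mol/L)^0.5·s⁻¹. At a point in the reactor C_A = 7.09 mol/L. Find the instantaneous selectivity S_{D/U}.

2.77

S_{D/U} = r_D/r_U = (k₁)/(k₂·C_A^0.5) = (k₁/k₂)·C_A^-0.5.
= (0.227) / (0.0308×7.090^0.5) = 0.2270/0.08201 = 2.77.
The undesired path is higher order in A, so low C_A (CSTR or dilute feed) favours D.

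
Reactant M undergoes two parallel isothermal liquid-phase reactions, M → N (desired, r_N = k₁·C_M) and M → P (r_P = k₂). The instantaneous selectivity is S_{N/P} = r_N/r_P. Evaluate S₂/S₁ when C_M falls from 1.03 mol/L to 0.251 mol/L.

S_{N/P} = (k₁/k₂)·C_M, so S₂/S₁ = (C_{M,2}/C_{M,1}).
= 0.251/1.03 = 0.244.

0.244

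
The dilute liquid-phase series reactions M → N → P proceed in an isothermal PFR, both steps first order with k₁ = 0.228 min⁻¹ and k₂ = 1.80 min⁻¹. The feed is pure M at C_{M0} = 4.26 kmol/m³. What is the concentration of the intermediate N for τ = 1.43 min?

For first-order series with pure M initially, C_N(τ) = k₁C_{M0}/(k₂−k₁)·(e^(−k₁τ) − e^(−k₂τ)).
e^(−k₁τ) = e^(−0.228×1.43) = e^(−0.3260) = 0.7218; e^(−k₂τ) = e^(−2.574) = 0.07623.
C_N = 0.228×4.26/(1.80−0.228) × (0.7218−0.07623) = 0.6179×0.6455 = 0.3989 kmol/m³.

0.399 kmol/m³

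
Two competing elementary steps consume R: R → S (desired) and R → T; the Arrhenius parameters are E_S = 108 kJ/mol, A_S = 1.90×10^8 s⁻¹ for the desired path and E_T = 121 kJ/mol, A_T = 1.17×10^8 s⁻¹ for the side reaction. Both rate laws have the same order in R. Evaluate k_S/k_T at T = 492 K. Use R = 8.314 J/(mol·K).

Since both paths have the same order in R, the concentration cancels and S_{S/T} = k_S/k_T = (A_S/A_T)·exp[(E_T−E_S)/(RT)].
(E_T−E_S)/(RT) = (121−108)×10³/(8.314×492) = 13000/4090 = 3.178.
k_S/k_T = (1.90×10^8/1.17×10^8)·exp(3.178) = 1.624 × 24.00 = 39.0.
Since E_S < E_T, lowering the temperature improves selectivity toward S.

39.0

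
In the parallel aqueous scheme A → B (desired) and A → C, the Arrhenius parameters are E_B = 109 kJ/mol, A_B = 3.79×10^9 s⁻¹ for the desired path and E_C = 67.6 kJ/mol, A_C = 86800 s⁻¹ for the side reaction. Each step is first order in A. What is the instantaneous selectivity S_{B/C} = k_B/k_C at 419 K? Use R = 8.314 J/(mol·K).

k_B/k_C = (A_B/A_C)·exp[−(E_B−E_C)/(RT)] = (A_B/A_C)·exp[(E_C−E_B)/(RT)].
(E_C−E_B)/(RT) = (67.6−109)×10³/(8.314×419) = -41400/3484 = -11.88.
k_B/k_C = (3.79×10^9/86800)·exp(-11.88) = 43664 × 6.897×10^-6 = 0.301.
Since E_B > E_C, raising the temperature improves selectivity toward B.

0.301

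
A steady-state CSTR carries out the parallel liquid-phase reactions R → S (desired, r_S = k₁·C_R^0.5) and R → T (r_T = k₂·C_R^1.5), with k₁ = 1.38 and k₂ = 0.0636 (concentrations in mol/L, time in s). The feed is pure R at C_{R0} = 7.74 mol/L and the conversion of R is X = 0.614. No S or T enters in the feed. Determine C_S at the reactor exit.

Exit C_R = C_{R0}(1−X) = 7.74×0.386 = 2.988 mol/L.
Rates in a CSTR are evaluated at the outlet concentration: r_S = 1.38×2.988^0.5 = 2.385, r_T = 0.0636×2.988^1.5 = 0.3284.
Fraction of consumed R going to S: r_S/(r_S+r_T) = 0.8790.
C_S = 0.8790·C_{R0}·X = 0.8790×7.74×0.614 = 4.18 mol/L.

4.18 mol/L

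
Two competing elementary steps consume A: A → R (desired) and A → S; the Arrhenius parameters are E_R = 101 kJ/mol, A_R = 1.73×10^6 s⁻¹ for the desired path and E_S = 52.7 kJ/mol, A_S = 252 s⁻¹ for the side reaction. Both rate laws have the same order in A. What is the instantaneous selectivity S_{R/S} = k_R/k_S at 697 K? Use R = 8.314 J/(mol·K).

1.65

Since both paths have the same order in A, the concentration cancels and S_{R/S} = k_R/k_S = (A_R/A_S)·exp[(E_S−E_R)/(RT)].
(E_S−E_R)/(RT) = (52.7−101)×10³/(8.314×697) = -48300/5795 = -8.335.
k_R/k_S = (1.73×10^6/252)·exp(-8.335) = 6865 × 2.400×10^-4 = 1.65.
Since E_R > E_S, raising the temperature improves selectivity toward R.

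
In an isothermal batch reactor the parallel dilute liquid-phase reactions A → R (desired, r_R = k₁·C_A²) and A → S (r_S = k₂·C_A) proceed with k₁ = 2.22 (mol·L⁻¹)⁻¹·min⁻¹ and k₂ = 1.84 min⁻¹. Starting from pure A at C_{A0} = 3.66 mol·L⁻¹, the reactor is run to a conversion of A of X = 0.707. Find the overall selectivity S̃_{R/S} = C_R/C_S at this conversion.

C_A = C_{A0}(1−X) = 1.072 mol·L⁻¹.
Along a PFR/batch, dC_S/dC_A = −r_S/(r_R+r_S) = −k₂/(k₂+k₁·C_A).
Integrating from C_{A0} to C_A: C_S = (1.84/2.22)·ln[(1.84+2.22·3.66)/(1.84+2.22·1.07)] = 0.8288·ln(9.965/4.221) = 0.7120 mol·L⁻¹.
Then C_R = (C_{A0}−C_A) − C_S = 2.588 − 0.7120 = 1.876 mol·L⁻¹.
S̃_{R/S} = C_R/C_S = 1.876/0.7120 = 2.63.

2.63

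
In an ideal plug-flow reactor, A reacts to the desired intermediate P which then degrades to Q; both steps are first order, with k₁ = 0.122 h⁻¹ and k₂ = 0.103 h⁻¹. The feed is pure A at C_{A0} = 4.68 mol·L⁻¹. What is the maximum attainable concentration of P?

1.87 mol·L⁻¹

For a first-order series the maximum intermediate yield is C_{P,max}/C_{A0} = (k₁/k₂)^[k₂/(k₂−k₁)].
= (0.122/0.103)^(0.103/(0.103−0.122)) = (1.184)^(-5.421) = 0.3994.
C_{P,max} = 0.3994×4.68 = 1.87 mol·L⁻¹.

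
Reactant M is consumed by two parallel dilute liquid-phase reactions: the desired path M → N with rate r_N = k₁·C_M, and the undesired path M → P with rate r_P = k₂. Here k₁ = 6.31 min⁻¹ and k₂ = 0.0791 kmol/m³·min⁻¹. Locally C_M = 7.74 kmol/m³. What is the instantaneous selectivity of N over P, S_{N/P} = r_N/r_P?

S_{N/P} = r_N/r_P = (k₁·C_M)/(k₂) = (k₁/k₂)·C_M.
= (6.31×7.740) / (0.0791) = 48.84/0.07910 = 617.
Since the desired path is higher order in M, keeping C_M high (PFR or concentrated feed) favours N.

617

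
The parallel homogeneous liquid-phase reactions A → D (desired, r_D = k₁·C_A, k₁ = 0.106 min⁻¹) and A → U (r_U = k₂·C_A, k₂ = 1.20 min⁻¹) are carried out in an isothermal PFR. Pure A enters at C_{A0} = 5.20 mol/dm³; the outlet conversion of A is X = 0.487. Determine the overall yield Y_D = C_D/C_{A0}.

0.0395

C_A = C_{A0}(1−X) = 2.668 mol/dm³.
Both paths are first order in A, so the instantaneous fraction to D is constant: dC_D/d(−C_A) = k₁/(k₁+k₂) = 0.08116.
C_D = 0.08116·(C_{A0}−C_A) = 0.08116×2.532 = 0.206 mol/dm³.
Y_D = C_D/C_{A0} = 0.2055/5.20 = 0.0395.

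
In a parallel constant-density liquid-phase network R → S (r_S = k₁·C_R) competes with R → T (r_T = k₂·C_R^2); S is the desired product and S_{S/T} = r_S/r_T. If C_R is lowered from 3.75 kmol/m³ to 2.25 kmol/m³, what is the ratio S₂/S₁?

S_{S/T} = (k₁/k₂)·C_R⁻¹, so S₂/S₁ = (C_{R,2}/C_{R,1})⁻¹.
= 3.75/2.25 = 1.67.

1.67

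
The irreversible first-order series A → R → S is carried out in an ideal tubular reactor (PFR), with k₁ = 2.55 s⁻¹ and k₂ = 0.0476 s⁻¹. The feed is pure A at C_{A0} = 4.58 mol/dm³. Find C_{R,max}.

4.25 mol/dm³

Evaluating C_R at τ_opt = ln(k₂/k₁)/(k₂−k₁) gives C_{R,max}/C_{A0} = (k₁/k₂)^[k₂/(k₂−k₁)].
= (2.55/0.0476)^(0.0476/(0.0476−2.55)) = (53.57)^(-0.01902) = 0.9271.
C_{R,max} = 0.9271×4.58 = 4.25 mol/dm³.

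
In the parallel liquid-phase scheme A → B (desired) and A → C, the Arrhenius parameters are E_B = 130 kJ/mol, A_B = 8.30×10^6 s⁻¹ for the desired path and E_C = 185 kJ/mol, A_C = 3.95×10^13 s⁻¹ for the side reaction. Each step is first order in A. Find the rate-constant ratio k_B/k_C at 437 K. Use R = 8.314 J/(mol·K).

0.789

Since both paths have the same order in A, the concentration cancels and S_{B/C} = k_B/k_C = (A_B/A_C)·exp[(E_C−E_B)/(RT)].
(E_C−E_B)/(RT) = (185−130)×10³/(8.314×437) = 55000/3633 = 15.14.
k_B/k_C = (8.30×10^6/3.95×10^13)·exp(15.14) = 2.101×10^-7 × 3.753×10^6 = 0.789.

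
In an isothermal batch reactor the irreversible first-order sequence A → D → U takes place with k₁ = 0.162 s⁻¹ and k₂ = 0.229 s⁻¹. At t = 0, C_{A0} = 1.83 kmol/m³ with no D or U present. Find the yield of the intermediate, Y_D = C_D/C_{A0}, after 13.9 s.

0.154

For first-order series with pure A initially, C_D(t) = k₁C_{A0}/(k₂−k₁)·(e^(−k₁t) − e^(−k₂t)).
e^(−k₁t) = e^(−0.162×13.9) = e^(−2.252) = 0.1052; e^(−k₂t) = e^(−3.183) = 0.04146.
C_D = 0.162×1.83/(0.229−0.162) × (0.1052−0.04146) = 4.425×0.06375 = 0.2821 kmol/m³.
Y_D = C_D/C_{A0} = 0.2821/1.83 = 0.154.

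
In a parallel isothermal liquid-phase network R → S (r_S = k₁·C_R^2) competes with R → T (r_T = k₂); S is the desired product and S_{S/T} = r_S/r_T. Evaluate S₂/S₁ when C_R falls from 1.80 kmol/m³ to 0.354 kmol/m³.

0.0387

S_{S/T} = (k₁/k₂)·C_R^2, so S₂/S₁ = (C_{R,2}/C_{R,1})^2.
= (0.354/1.80)^2 = (0.1967)^2 = 0.0387.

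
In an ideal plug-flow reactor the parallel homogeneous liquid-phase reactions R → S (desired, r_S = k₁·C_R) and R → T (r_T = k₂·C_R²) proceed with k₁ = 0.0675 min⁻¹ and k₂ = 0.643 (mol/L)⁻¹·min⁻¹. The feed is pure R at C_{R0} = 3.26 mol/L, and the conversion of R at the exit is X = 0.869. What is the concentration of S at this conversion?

C_R = C_{R0}(1−X) = 0.4271 mol/L.
Along a PFR/batch, dC_S/dC_R = −r_S/(r_S+r_T) = −k₁/(k₁+k₂·C_R).
Integrating from C_{R0} to C_R: C_S = (0.0675/0.643)·ln[(0.0675+0.643·3.26)/(0.0675+0.643·0.427)] = 0.1050·ln(2.164/0.3421) = 0.1936 mol/L.

0.194 mol/L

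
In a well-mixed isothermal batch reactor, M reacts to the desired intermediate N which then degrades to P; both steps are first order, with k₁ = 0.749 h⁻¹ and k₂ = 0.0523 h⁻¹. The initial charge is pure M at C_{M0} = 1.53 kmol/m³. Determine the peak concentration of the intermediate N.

1.25 kmol/m³

Evaluating C_N at t_opt = ln(k₂/k₁)/(k₂−k₁) gives C_{N,max}/C_{M0} = (k₁/k₂)^[k₂/(k₂−k₁)].
= (0.749/0.0523)^(0.0523/(0.0523−0.749)) = (14.32)^(-0.07507) = 0.8189.
C_{N,max} = 0.8189×1.53 = 1.25 kmol/m³.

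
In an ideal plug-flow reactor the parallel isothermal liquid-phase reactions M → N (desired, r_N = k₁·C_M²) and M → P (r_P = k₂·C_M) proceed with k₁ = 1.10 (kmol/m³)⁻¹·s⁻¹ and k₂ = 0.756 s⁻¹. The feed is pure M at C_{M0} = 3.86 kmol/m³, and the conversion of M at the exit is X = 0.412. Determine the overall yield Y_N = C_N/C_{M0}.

0.335

C_M = C_{M0}(1−X) = 2.270 kmol/m³.
Along a PFR/batch, dC_P/dC_M = −r_P/(r_N+r_P) = −k₂/(k₂+k₁·C_M).
Integrating from C_{M0} to C_M: C_P = (0.756/1.10)·ln[(0.756+1.10·3.86)/(0.756+1.10·2.27)] = 0.6873·ln(5.002/3.253) = 0.2958 kmol/m³.
Then C_N = (C_{M0}−C_M) − C_P = 1.590 − 0.2958 = 1.295 kmol/m³.
Y_N = C_N/C_{M0} = 1.295/3.86 = 0.335.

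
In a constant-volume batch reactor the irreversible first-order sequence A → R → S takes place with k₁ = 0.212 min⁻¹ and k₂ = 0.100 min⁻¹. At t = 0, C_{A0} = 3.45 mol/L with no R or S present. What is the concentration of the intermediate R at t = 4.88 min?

Solving the coupled first-order balances gives C_R(t) = [k₁/(k₂−k₁)]·C_{A0}·(e^(−k₁t) − e^(−k₂t)).
e^(−k₁t) = e^(−0.212×4.88) = e^(−1.035) = 0.3554; e^(−k₂t) = e^(−0.4880) = 0.6139.
C_R = 0.212×3.45/(0.100−0.212) × (0.3554−0.6139) = (-6.530)×(-0.2585) = 1.688 mol/L.

1.69 mol/L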